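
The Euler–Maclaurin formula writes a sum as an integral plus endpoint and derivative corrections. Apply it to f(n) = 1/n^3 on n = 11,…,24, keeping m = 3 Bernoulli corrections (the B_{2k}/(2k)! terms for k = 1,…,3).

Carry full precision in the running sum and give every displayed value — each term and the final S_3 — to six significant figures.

S_3 ≈ 0.00369228

∫_11^24 1/x^3 dx evaluates to 0.00326418.
½[f(11) + f(24)] = ½[0.000751315 + 7.23380e-05] = 0.000411826.
Integral + boundary = 0.00367600.
Correction k=1: B_{2}/2! · (f^{(1)}(24) − f^{(1)}(11)) = 1/12 · (-9.04225e-06 − (-0.000204904)) = 1.63218e-05.
Partial sum through k=1: 0.00369232.
Correction k=2: B_{4}/4! · (f^{(3)}(24) − f^{(3)}(11)) = −1/720 · (-3.13967e-07 − (-3.38684e-05)) = -4.66034e-08.
Partial sum through k=2: 0.00369228.
Correction k=3: B_{6}/6! · (f^{(5)}(24) − f^{(5)}(11)) = 1/30240 · (-2.28934e-08 − (-1.17560e-05)) = 3.87999e-10.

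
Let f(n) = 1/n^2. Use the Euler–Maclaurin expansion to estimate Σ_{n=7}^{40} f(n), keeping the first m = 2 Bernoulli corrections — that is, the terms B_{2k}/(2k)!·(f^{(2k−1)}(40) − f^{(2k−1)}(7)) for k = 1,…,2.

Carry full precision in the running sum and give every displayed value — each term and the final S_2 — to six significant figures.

∫_7^40 1/x^2 dx evaluates to 0.117857.
½[f(7) + f(40)] = ½[0.0204082 + 0.000625000] = 0.0105166.
Running total after boundary: 0.128374.
Correction k=1: B_{2}/2! · (f^{(1)}(40) − f^{(1)}(7)) = 1/12 · (-3.12500e-05 − (-0.00583090)) = 0.000483304.
After k=1: 0.128857.
Correction k=2: B_{4}/4! · (f^{(3)}(40) − f^{(3)}(7)) = −1/720 · (-2.34375e-07 − (-0.00142798)) = -1.98298e-06.

S_2 ≈ 0.128855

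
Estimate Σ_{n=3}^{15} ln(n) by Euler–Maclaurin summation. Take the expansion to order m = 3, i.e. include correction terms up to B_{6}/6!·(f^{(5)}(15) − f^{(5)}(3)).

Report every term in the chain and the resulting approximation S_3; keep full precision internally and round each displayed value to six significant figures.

S_3 ≈ 27.2061

The integral term ∫_3^15 ln(x) dx = 25.3249.
½[f(3) + f(15)] = ½[1.09861 + 2.70805] = 1.90333.
So far: 27.2282.
Order-1 term: 1/12 · (0.0666667 − 0.333333) = -0.0222222.
Partial sum through k=1: 27.2060.
Order-2 term: −1/720 · (0.000592593 − 0.0740741) = 0.000102058.
Partial sum through k=2: 27.2061.
Order-3 term: 1/30240 · (3.16049e-05 − 0.0987654) = -3.26501e-06.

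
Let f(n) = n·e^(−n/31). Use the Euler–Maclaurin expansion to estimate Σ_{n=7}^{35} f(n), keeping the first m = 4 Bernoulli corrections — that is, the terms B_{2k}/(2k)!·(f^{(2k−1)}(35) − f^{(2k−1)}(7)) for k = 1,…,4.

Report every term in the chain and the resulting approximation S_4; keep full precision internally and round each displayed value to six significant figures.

Integral: ∫_7^35 x·e^(−x/31) dx = 278.328.
½[f(7) + f(35)] = ½[5.58511 + 11.3171] = 8.45111.
Integral + boundary = 286.779.
Correction k=1: B_{2}/2! · (f^{(1)}(35) − f^{(1)}(7)) = 1/12 · (-0.0417221 − 0.617708) = -0.0549525.
Partial sum through k=1: 286.724.
Correction k=2: B_{4}/4! · (f^{(3)}(35) − f^{(3)}(7)) = −1/720 · (0.000629521 − 0.00230328) = 2.32467e-06.
Partial sum through k=2: 286.724.
Correction k=3: B_{6}/6! · (f^{(5)}(35) − f^{(5)}(7)) = 1/30240 · (1.35532e-06 − 4.12465e-06) = -9.15784e-11.
Partial sum through k=3: 286.724.
Correction k=4: B_{8}/8! · (f^{(7)}(35) − f^{(7)}(7)) = −1/1209600 · (2.13898e-09 − 6.09005e-09) = 3.26643e-15.

S_4 ≈ 286.724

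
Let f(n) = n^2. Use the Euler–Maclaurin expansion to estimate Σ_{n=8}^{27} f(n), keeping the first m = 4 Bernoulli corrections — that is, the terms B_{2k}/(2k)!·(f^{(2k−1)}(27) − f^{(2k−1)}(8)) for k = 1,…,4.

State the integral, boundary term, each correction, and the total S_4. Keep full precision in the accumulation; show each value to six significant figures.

S_4 ≈ 6790.00

The integral term ∫_8^27 x^2 dx = 6390.33.
Boundary: ½(f(8) + f(27)) = ½(64.0000 + 729.000) = 396.500.
Integral + boundary = 6786.83.
k=1: B_{2}/(2)! × [f^{(1)}(27) − f^{(1)}(8)] = 1/12 × (54.0000 − 16.0000) = 3.16667.
After k=1: 6790.00.
k=2: B_{4}/(4)! × [f^{(3)}(27) − f^{(3)}(8)] = −1/720 × (0.00000 − 0.00000) = 0.00000.
After k=2: 6790.00.
k=3: B_{6}/(6)! × [f^{(5)}(27) − f^{(5)}(8)] = 1/30240 × (0.00000 − 0.00000) = 0.00000.
After k=3: 6790.00.
k=4: B_{8}/(8)! × [f^{(7)}(27) − f^{(7)}(8)] = −1/1209600 × (0.00000 − 0.00000) = 0.00000.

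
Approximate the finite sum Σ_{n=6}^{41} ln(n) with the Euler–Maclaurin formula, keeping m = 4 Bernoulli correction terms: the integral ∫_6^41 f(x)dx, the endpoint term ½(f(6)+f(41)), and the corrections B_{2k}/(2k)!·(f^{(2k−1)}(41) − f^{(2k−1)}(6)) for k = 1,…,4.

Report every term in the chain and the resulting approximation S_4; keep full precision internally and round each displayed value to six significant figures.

The integral term ∫_6^41 ln(x) dx = 106.506.
Boundary: ½(f(6) + f(41)) = ½(1.79176 + 3.71357) = 2.75267.
Integral + boundary = 109.259.
k=1: B_{2}/(2)! × [f^{(1)}(41) − f^{(1)}(6)] = 1/12 × (0.0243902 − 0.166667) = -0.0118564.
Running total after k=1: 109.247.
k=2: B_{4}/(4)! × [f^{(3)}(41) − f^{(3)}(6)] = −1/720 × (2.90187e-05 − 0.00925926) = 1.28198e-05.
Running total after k=2: 109.247.
k=3: B_{6}/(6)! × [f^{(5)}(41) − f^{(5)}(6)] = 1/30240 × (2.07153e-07 − 0.00308642) = -1.02057e-07.
Running total after k=3: 109.247.
k=4: B_{8}/(8)! × [f^{(7)}(41) − f^{(7)}(6)] = −1/1209600 × (3.69697e-09 − 0.00257202) = 2.12633e-09.

S_4 ≈ 109.247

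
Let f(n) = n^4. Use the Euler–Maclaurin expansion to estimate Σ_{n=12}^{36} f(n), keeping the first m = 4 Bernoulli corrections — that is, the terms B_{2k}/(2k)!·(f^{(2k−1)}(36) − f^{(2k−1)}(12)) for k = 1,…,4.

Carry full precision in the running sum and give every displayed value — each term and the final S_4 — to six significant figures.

S_4 ≈ 1.29086e+07

Integral: ∫_12^36 x^4 dx = 1.20435e+07.
½[f(12) + f(36)] = ½[20736.0 + 1.67962e+06] = 850176.
So far: 1.28936e+07.
Order-1 term: 1/12 · (186624 − 6912.00) = 14976.0.
After k=1: 1.29086e+07.
Order-2 term: −1/720 · (864.000 − 288.000) = -0.800000.
After k=2: 1.29086e+07.
Order-3 term: 1/30240 · (0.00000 − 0.00000) = 0.00000.
After k=3: 1.29086e+07.
Order-4 term: −1/1209600 · (0.00000 − 0.00000) = 0.00000.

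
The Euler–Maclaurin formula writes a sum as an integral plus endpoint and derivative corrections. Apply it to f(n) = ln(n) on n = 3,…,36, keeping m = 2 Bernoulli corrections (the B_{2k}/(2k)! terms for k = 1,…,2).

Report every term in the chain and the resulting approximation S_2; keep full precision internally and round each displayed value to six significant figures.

The integral term ∫_3^36 ln(x) dx = 92.7108.
Endpoint term: (f(3) + f(36))/2 = (1.09861 + 3.58352)/2 = 2.34107.
Integral + boundary = 95.0519.
k=1: B_{2}/(2)! × [f^{(1)}(36) − f^{(1)}(3)] = 1/12 × (0.0277778 − 0.333333) = -0.0254630.
After k=1: 95.0264.
k=2: B_{4}/(4)! × [f^{(3)}(36) − f^{(3)}(3)] = −1/720 × (4.28669e-05 − 0.0740741) = 0.000102821.

S_2 ≈ 95.0266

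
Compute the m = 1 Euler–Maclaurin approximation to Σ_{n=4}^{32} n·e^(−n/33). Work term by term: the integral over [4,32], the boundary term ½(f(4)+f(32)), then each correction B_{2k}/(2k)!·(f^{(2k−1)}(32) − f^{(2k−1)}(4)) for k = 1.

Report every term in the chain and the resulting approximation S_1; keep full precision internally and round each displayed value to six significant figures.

S_1 ≈ 276.013

Integral: ∫_4^32 x·e^(−x/33) dx = 268.238.
½[f(4) + f(32)] = ½[3.54338 + 12.1343] = 7.83886.
So far: 276.077.
Order-1 term: 1/12 · (0.0114908 − 0.778471) = -0.0639150.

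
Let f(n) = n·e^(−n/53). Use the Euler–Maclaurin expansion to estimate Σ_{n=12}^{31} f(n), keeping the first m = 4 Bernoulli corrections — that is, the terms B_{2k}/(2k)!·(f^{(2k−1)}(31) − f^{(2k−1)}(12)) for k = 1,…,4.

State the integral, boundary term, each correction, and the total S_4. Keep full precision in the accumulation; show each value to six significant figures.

S_4 ≈ 279.917

Integral: ∫_12^31 x·e^(−x/53) dx = 266.529.
½[f(12) + f(31)] = ½[9.56864 + 17.2719] = 13.4203.
So far: 279.949.
k=1: B_{2}/(2)! × [f^{(1)}(31) − f^{(1)}(12)] = 1/12 × (0.231273 − 0.616847) = -0.0321311.
Running total after k=1: 279.917.
k=2: B_{4}/(4)! × [f^{(3)}(31) − f^{(3)}(12)] = −1/720 × (0.000479028 − 0.000787334) = 4.28202e-07.
Running total after k=2: 279.917.
k=3: B_{6}/(6)! × [f^{(5)}(31) − f^{(5)}(12)] = 1/30240 × (3.11756e-07 − 4.82403e-07) = -5.64309e-12.
Running total after k=3: 279.917.
k=4: B_{8}/(8)! × [f^{(7)}(31) − f^{(7)}(12)] = −1/1209600 × (1.61260e-10 − 2.43687e-10) = 6.81441e-17.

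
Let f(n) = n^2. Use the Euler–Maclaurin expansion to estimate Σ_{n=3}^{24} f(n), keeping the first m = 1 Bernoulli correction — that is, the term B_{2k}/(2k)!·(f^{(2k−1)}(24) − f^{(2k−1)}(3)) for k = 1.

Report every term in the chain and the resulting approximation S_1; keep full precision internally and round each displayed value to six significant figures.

S_1 ≈ 4895.00

The integral term ∫_3^24 x^2 dx = 4599.00.
Endpoint term: (f(3) + f(24))/2 = (9.00000 + 576.000)/2 = 292.500.
So far: 4891.50.
Order-1 term: 1/12 · (48.0000 − 6.00000) = 3.50000.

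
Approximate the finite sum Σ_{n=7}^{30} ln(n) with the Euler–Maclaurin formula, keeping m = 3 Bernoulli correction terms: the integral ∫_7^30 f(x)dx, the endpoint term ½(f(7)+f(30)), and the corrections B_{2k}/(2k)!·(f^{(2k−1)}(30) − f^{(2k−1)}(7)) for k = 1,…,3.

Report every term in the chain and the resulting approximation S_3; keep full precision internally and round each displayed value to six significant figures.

The integral term ∫_7^30 ln(x) dx = 65.4146.
Boundary: ½(f(7) + f(30)) = ½(1.94591 + 3.40120) = 2.67355.
Integral + boundary = 68.0881.
Correction k=1: B_{2}/2! · (f^{(1)}(30) − f^{(1)}(7)) = 1/12 · (0.0333333 − 0.142857) = -0.00912698.
Running total after k=1: 68.0790.
Correction k=2: B_{4}/4! · (f^{(3)}(30) − f^{(3)}(7)) = −1/720 · (7.40741e-05 − 0.00583090) = 7.99560e-06.
Running total after k=2: 68.0790.
Correction k=3: B_{6}/6! · (f^{(5)}(30) − f^{(5)}(7)) = 1/30240 · (9.87654e-07 − 0.00142798) = -4.71888e-08.

S_3 ≈ 68.0790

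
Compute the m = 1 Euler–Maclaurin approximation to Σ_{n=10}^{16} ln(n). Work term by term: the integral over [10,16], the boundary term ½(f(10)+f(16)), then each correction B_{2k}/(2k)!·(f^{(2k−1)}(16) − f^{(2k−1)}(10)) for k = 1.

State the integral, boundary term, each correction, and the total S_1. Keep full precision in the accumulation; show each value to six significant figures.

S_1 ≈ 17.8700

Integral: ∫_10^16 ln(x) dx = 15.3356.
½[f(10) + f(16)] = ½[2.30259 + 2.77259] = 2.53759.
So far: 17.8732.
Correction k=1: B_{2}/2! · (f^{(1)}(16) − f^{(1)}(10)) = 1/12 · (0.0625000 − 0.100000) = -0.00312500.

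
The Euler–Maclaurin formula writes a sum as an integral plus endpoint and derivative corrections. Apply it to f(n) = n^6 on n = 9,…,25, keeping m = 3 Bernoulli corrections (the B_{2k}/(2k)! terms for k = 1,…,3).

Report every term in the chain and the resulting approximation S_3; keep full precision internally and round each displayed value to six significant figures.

S_3 ≈ 9.98434e+08

Integral: ∫_9^25 x^6 dx = 8.71248e+08.
Endpoint term: (f(9) + f(25))/2 = (531441 + 2.44141e+08)/2 = 1.22336e+08.
So far: 9.93584e+08.
Correction k=1: B_{2}/2! · (f^{(1)}(25) − f^{(1)}(9)) = 1/12 · (5.85938e+07 − 354294) = 4.85329e+06.
Running total after k=1: 9.98437e+08.
Correction k=2: B_{4}/4! · (f^{(3)}(25) − f^{(3)}(9)) = −1/720 · (1.87500e+06 − 87480.0) = -2482.67.
Running total after k=2: 9.98434e+08.
Correction k=3: B_{6}/6! · (f^{(5)}(25) − f^{(5)}(9)) = 1/30240 · (18000.0 − 6480.00) = 0.380952.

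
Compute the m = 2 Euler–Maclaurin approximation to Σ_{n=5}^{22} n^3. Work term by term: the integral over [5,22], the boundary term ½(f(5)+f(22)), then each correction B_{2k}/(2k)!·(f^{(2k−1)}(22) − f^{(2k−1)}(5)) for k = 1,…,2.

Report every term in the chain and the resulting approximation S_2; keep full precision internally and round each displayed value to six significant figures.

S_2 ≈ 63909.0

The integral term ∫_5^22 x^3 dx = 58407.8.
½[f(5) + f(22)] = ½[125.000 + 10648.0] = 5386.50.
Running total after boundary: 63794.2.
Order-1 term: 1/12 · (1452.00 − 75.0000) = 114.750.
After k=1: 63909.0.
Order-2 term: −1/720 · (6.00000 − 6.00000) = 0.00000.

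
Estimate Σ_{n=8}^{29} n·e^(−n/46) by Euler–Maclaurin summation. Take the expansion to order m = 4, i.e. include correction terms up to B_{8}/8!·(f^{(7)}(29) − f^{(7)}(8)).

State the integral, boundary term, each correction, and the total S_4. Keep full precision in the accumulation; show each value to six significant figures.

S_4 ≈ 261.875

Integral: ∫_8^29 x·e^(−x/46) dx = 250.836.
Endpoint term: (f(8) + f(29))/2 = (6.72296 + 15.4384)/2 = 11.0807.
So far: 261.917.
k=1: B_{2}/(2)! × [f^{(1)}(29) − f^{(1)}(8)] = 1/12 × (0.196742 − 0.694219) = -0.0414564.
Partial sum through k=1: 261.875.
k=2: B_{4}/(4)! × [f^{(3)}(29) − f^{(3)}(8)] = −1/720 × (0.000596154 − 0.00112238) = 7.30871e-07.
Partial sum through k=2: 261.875.
k=3: B_{6}/(6)! × [f^{(5)}(29) − f^{(5)}(8)] = 1/30240 × (5.19532e-07 − 9.05804e-07) = -1.27735e-11.
Partial sum through k=3: 261.875.
k=4: B_{8}/(8)! × [f^{(7)}(29) − f^{(7)}(8)] = −1/1209600 × (3.57906e-10 − 6.05474e-10) = 2.04670e-16.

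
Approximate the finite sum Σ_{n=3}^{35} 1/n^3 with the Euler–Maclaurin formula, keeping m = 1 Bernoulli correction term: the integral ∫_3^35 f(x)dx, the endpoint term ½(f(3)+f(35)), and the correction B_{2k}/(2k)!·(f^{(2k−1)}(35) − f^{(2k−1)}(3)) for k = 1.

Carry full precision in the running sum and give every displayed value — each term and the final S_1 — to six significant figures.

∫_3^35 1/x^3 dx evaluates to 0.0551474.
Endpoint term: (f(3) + f(35))/2 = (0.0370370 + 2.33236e-05)/2 = 0.0185302.
Running total after boundary: 0.0736776.
Correction k=1: B_{2}/2! · (f^{(1)}(35) − f^{(1)}(3)) = 1/12 · (-1.99917e-06 − (-0.0370370)) = 0.00308625.

S_1 ≈ 0.0767638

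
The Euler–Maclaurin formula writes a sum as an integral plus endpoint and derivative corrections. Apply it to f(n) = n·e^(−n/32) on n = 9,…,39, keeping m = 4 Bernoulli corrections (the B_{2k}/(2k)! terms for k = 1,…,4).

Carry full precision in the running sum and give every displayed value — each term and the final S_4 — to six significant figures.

The integral term ∫_9^39 x·e^(−x/32) dx = 318.748.
½[f(9) + f(39)] = ½[6.79356 + 11.5284] = 9.16097.
So far: 327.909.
k=1: B_{2}/(2)! × [f^{(1)}(39) − f^{(1)}(9)] = 1/12 × (-0.0646624 − 0.542541) = -0.0506003.
Running total after k=1: 327.858.
k=2: B_{4}/(4)! × [f^{(3)}(39) − f^{(3)}(9)] = −1/720 × (0.000514196 − 0.00200412) = 2.06934e-06.
Running total after k=2: 327.858.
k=3: B_{6}/(6)! × [f^{(5)}(39) − f^{(5)}(9)] = 1/30240 × (1.06596e-06 − 3.39689e-06) = -7.70812e-11.
Running total after k=3: 327.858.
k=4: B_{8}/(8)! × [f^{(7)}(39) − f^{(7)}(9)] = −1/1209600 × (1.59157e-09 − 4.72328e-09) = 2.58904e-15.

S_4 ≈ 327.858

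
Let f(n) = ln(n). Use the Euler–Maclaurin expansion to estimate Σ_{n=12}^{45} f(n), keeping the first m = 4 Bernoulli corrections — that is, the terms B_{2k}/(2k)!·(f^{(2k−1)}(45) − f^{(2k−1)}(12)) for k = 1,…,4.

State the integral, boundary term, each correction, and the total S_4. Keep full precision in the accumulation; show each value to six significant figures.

Integral: ∫_12^45 ln(x) dx = 108.481.
Endpoint term: (f(12) + f(45))/2 = (2.48491 + 3.80666)/2 = 3.14578.
Integral + boundary = 111.627.
k=1: B_{2}/(2)! × [f^{(1)}(45) − f^{(1)}(12)] = 1/12 × (0.0222222 − 0.0833333) = -0.00509259.
Partial sum through k=1: 111.622.
k=2: B_{4}/(4)! × [f^{(3)}(45) − f^{(3)}(12)] = −1/720 × (2.19479e-05 − 0.00115741) = 1.57703e-06.
Partial sum through k=2: 111.622.
k=3: B_{6}/(6)! × [f^{(5)}(45) − f^{(5)}(12)] = 1/30240 × (1.30061e-07 − 9.64506e-05) = -3.18520e-09.
Partial sum through k=3: 111.622.
k=4: B_{8}/(8)! × [f^{(7)}(45) − f^{(7)}(12)] = −1/1209600 × (1.92684e-09 − 2.00939e-05) = 1.66104e-11.

S_4 ≈ 111.622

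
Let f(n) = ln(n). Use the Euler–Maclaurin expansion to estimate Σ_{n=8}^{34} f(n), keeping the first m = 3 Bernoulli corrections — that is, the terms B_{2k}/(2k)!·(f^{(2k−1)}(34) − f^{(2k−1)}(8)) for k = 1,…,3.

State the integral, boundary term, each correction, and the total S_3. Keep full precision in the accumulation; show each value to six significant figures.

S_3 ≈ 80.0557

The integral term ∫_8^34 ln(x) dx = 77.2607.
½[f(8) + f(34)] = ½[2.07944 + 3.52636] = 2.80290.
So far: 80.0636.
Correction k=1: B_{2}/2! · (f^{(1)}(34) − f^{(1)}(8)) = 1/12 · (0.0294118 − 0.125000) = -0.00796569.
After k=1: 80.0557.
Correction k=2: B_{4}/4! · (f^{(3)}(34) − f^{(3)}(8)) = −1/720 · (5.08854e-05 − 0.00390625) = 5.35467e-06.
After k=2: 80.0557.
Correction k=3: B_{6}/6! · (f^{(5)}(34) − f^{(5)}(8)) = 1/30240 · (5.28222e-07 − 0.000732422) = -2.42028e-08.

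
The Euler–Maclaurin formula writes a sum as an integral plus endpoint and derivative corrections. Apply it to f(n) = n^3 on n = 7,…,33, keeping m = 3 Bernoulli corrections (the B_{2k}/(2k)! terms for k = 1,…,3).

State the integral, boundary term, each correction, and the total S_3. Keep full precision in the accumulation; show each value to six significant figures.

∫_7^33 x^3 dx evaluates to 295880.
Endpoint term: (f(7) + f(33))/2 = (343.000 + 35937.0)/2 = 18140.0.
So far: 314020.
k=1: B_{2}/(2)! × [f^{(1)}(33) − f^{(1)}(7)] = 1/12 × (3267.00 − 147.000) = 260.000.
After k=1: 314280.
k=2: B_{4}/(4)! × [f^{(3)}(33) − f^{(3)}(7)] = −1/720 × (6.00000 − 6.00000) = 0.00000.
After k=2: 314280.
k=3: B_{6}/(6)! × [f^{(5)}(33) − f^{(5)}(7)] = 1/30240 × (0.00000 − 0.00000) = 0.00000.

S_3 ≈ 314280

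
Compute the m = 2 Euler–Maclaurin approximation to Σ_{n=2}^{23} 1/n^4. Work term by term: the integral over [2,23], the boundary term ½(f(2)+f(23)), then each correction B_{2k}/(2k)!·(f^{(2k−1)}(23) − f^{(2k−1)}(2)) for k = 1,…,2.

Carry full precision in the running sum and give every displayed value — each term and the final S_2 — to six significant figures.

S_2 ≈ 0.0820056

The integral term ∫_2^23 1/x^4 dx = 0.0416393.
Boundary: ½(f(2) + f(23)) = ½(0.0625000 + 3.57346e-06) = 0.0312518.
Running total after boundary: 0.0728911.
k=1: B_{2}/(2)! × [f^{(1)}(23) − f^{(1)}(2)] = 1/12 × (-6.21471e-07 − (-0.125000)) = 0.0104166.
After k=1: 0.0833077.
k=2: B_{4}/(4)! × [f^{(3)}(23) − f^{(3)}(2)] = −1/720 × (-3.52441e-08 − (-0.937500)) = -0.00130208.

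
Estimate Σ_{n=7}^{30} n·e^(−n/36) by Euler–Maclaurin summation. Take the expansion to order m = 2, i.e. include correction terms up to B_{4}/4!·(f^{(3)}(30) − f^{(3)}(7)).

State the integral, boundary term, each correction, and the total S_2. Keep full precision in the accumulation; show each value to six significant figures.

∫_7^30 x·e^(−x/36) dx evaluates to 241.851.
½[f(7) + f(30)] = ½[5.76304 + 13.0379] = 9.40049.
Running total after boundary: 251.251.
k=1: B_{2}/(2)! × [f^{(1)}(30) − f^{(1)}(7)] = 1/12 × (0.0724330 − 0.663207) = -0.0492312.
After k=1: 251.202.
k=2: B_{4}/(4)! × [f^{(3)}(30) − f^{(3)}(7)] = −1/720 × (0.000726566 − 0.00178225) = 1.46622e-06.

S_2 ≈ 251.202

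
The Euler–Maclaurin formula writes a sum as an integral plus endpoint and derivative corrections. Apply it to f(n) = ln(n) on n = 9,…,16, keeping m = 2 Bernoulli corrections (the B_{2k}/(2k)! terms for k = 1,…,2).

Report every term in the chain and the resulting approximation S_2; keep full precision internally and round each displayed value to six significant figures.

S_2 ≈ 20.0673

Integral: ∫_9^16 ln(x) dx = 17.5864.
Boundary: ½(f(9) + f(16)) = ½(2.19722 + 2.77259) = 2.48491.
Integral + boundary = 20.0713.
Correction k=1: B_{2}/2! · (f^{(1)}(16) − f^{(1)}(9)) = 1/12 · (0.0625000 − 0.111111) = -0.00405093.
Running total after k=1: 20.0673.
Correction k=2: B_{4}/4! · (f^{(3)}(16) − f^{(3)}(9)) = −1/720 · (0.000488281 − 0.00274348) = 3.13223e-06.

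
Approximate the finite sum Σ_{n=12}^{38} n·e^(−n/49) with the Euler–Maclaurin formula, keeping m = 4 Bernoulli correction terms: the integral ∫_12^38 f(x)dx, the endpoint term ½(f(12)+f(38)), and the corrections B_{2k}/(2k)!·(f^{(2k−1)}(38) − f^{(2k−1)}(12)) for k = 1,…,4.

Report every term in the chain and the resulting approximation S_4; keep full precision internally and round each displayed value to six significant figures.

Integral: ∫_12^38 x·e^(−x/49) dx = 376.764.
Endpoint term: (f(12) + f(38))/2 = (9.39341 + 17.4978)/2 = 13.4456.
Running total after boundary: 390.210.
k=1: B_{2}/(2)! × [f^{(1)}(38) − f^{(1)}(12)] = 1/12 × (0.103371 − 0.591082) = -0.0406426.
Partial sum through k=1: 390.169.
k=2: B_{4}/(4)! × [f^{(3)}(38) − f^{(3)}(12)] = −1/720 × (0.000426617 − 0.000898230) = 6.55018e-07.
Partial sum through k=2: 390.169.
k=3: B_{6}/(6)! × [f^{(5)}(38) − f^{(5)}(12)] = 1/30240 × (3.37435e-07 − 6.45681e-07) = -1.01933e-11.
Partial sum through k=3: 390.169.
k=4: B_{8}/(8)! × [f^{(7)}(38) − f^{(7)}(12)] = −1/1209600 × (2.07075e-10 − 3.82030e-10) = 1.44639e-16.

S_4 ≈ 390.169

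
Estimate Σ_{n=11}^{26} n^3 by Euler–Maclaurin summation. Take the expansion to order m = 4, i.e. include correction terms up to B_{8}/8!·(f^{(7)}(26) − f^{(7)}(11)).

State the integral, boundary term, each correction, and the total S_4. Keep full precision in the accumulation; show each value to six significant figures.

S_4 ≈ 120176

∫_11^26 x^3 dx evaluates to 110584.
Endpoint term: (f(11) + f(26))/2 = (1331.00 + 17576.0)/2 = 9453.50.
Running total after boundary: 120037.
Correction k=1: B_{2}/2! · (f^{(1)}(26) − f^{(1)}(11)) = 1/12 · (2028.00 − 363.000) = 138.750.
Running total after k=1: 120176.
Correction k=2: B_{4}/4! · (f^{(3)}(26) − f^{(3)}(11)) = −1/720 · (6.00000 − 6.00000) = 0.00000.
Running total after k=2: 120176.
Correction k=3: B_{6}/6! · (f^{(5)}(26) − f^{(5)}(11)) = 1/30240 · (0.00000 − 0.00000) = 0.00000.
Running total after k=3: 120176.
Correction k=4: B_{8}/8! · (f^{(7)}(26) − f^{(7)}(11)) = −1/1209600 · (0.00000 − 0.00000) = 0.00000.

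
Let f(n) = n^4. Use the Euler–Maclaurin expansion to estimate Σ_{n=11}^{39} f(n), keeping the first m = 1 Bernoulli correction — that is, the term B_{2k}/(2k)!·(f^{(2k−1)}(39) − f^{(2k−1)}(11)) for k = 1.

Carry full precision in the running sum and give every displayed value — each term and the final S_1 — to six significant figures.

Integral: ∫_11^39 x^4 dx = 1.80126e+07.
Endpoint term: (f(11) + f(39))/2 = (14641.0 + 2.31344e+06)/2 = 1.16404e+06.
So far: 1.91767e+07.
k=1: B_{2}/(2)! × [f^{(1)}(39) − f^{(1)}(11)] = 1/12 × (237276 − 5324.00) = 19329.3.

S_1 ≈ 1.91960e+07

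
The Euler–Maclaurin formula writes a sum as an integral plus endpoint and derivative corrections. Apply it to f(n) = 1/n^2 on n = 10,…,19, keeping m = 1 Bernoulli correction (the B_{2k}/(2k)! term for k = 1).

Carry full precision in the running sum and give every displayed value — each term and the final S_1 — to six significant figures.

S_1 ≈ 0.0538958

Integral: ∫_10^19 1/x^2 dx = 0.0473684.
Endpoint term: (f(10) + f(19))/2 = (0.0100000 + 0.00277008)/2 = 0.00638504.
Integral + boundary = 0.0537535.
k=1: B_{2}/(2)! × [f^{(1)}(19) − f^{(1)}(10)] = 1/12 × (-0.000291588 − (-0.00200000)) = 0.000142368.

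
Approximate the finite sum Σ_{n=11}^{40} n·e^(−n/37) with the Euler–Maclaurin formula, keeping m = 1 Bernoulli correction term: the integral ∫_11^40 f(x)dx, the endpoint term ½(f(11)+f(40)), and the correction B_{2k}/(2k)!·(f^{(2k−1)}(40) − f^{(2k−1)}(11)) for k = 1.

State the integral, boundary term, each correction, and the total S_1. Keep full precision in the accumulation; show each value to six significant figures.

Integral: ∫_11^40 x·e^(−x/37) dx = 352.792.
½[f(11) + f(40)] = ½[8.17105 + 13.5691] = 10.8701.
Integral + boundary = 363.662.
Correction k=1: B_{2}/2! · (f^{(1)}(40) − f^{(1)}(11)) = 1/12 · (-0.0275050 − 0.521984) = -0.0457907.

S_1 ≈ 363.616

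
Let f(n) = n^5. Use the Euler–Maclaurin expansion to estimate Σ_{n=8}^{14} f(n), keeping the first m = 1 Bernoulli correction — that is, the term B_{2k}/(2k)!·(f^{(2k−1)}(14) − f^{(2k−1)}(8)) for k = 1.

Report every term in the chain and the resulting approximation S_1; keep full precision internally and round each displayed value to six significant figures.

The integral term ∫_8^14 x^5 dx = 1.21123e+06.
½[f(8) + f(14)] = ½[32768.0 + 537824] = 285296.
Running total after boundary: 1.49653e+06.
k=1: B_{2}/(2)! × [f^{(1)}(14) − f^{(1)}(8)] = 1/12 × (192080 − 20480.0) = 14300.0.

S_1 ≈ 1.51083e+06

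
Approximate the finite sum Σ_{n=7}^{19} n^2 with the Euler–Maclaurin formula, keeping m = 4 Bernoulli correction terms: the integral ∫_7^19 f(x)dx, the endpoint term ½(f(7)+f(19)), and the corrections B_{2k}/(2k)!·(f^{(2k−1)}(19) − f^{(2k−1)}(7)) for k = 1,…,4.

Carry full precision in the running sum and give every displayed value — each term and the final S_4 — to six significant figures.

S_4 ≈ 2379.00

Integral: ∫_7^19 x^2 dx = 2172.00.
Boundary: ½(f(7) + f(19)) = ½(49.0000 + 361.000) = 205.000.
Running total after boundary: 2377.00.
k=1: B_{2}/(2)! × [f^{(1)}(19) − f^{(1)}(7)] = 1/12 × (38.0000 − 14.0000) = 2.00000.
Partial sum through k=1: 2379.00.
k=2: B_{4}/(4)! × [f^{(3)}(19) − f^{(3)}(7)] = −1/720 × (0.00000 − 0.00000) = 0.00000.
Partial sum through k=2: 2379.00.
k=3: B_{6}/(6)! × [f^{(5)}(19) − f^{(5)}(7)] = 1/30240 × (0.00000 − 0.00000) = 0.00000.
Partial sum through k=3: 2379.00.
k=4: B_{8}/(8)! × [f^{(7)}(19) − f^{(7)}(7)] = −1/1209600 × (0.00000 − 0.00000) = 0.00000.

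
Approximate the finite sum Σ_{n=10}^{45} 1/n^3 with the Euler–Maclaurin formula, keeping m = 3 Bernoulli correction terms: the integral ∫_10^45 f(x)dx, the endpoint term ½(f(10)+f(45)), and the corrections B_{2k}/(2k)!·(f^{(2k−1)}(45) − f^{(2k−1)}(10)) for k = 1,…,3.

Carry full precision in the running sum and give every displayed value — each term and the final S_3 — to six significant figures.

S_3 ≈ 0.00528343

∫_10^45 1/x^3 dx evaluates to 0.00475309.
Endpoint term: (f(10) + f(45))/2 = (0.00100000 + 1.09739e-05)/2 = 0.000505487.
Running total after boundary: 0.00525857.
Order-1 term: 1/12 · (-7.31596e-07 − (-0.000300000)) = 2.49390e-05.
After k=1: 0.00528351.
Order-2 term: −1/720 · (-7.22564e-09 − (-6.00000e-05)) = -8.33233e-08.
After k=2: 0.00528343.
Order-3 term: 1/30240 · (-1.49865e-10 − (-2.52000e-05)) = 8.33328e-10.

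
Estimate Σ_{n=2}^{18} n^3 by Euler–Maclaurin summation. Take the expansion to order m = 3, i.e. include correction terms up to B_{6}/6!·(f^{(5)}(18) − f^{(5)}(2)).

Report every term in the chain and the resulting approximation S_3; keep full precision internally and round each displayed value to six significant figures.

S_3 ≈ 29240.0

The integral term ∫_2^18 x^3 dx = 26240.0.
½[f(2) + f(18)] = ½[8.00000 + 5832.00] = 2920.00.
So far: 29160.0.
k=1: B_{2}/(2)! × [f^{(1)}(18) − f^{(1)}(2)] = 1/12 × (972.000 − 12.0000) = 80.0000.
Partial sum through k=1: 29240.0.
k=2: B_{4}/(4)! × [f^{(3)}(18) − f^{(3)}(2)] = −1/720 × (6.00000 − 6.00000) = 0.00000.
Partial sum through k=2: 29240.0.
k=3: B_{6}/(6)! × [f^{(5)}(18) − f^{(5)}(2)] = 1/30240 × (0.00000 − 0.00000) = 0.00000.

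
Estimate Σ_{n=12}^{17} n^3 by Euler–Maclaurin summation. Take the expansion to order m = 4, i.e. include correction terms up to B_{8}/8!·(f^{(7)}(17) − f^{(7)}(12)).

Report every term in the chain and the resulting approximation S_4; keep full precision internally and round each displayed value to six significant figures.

S_4 ≈ 19053.0

The integral term ∫_12^17 x^3 dx = 15696.2.
½[f(12) + f(17)] = ½[1728.00 + 4913.00] = 3320.50.
So far: 19016.8.
Correction k=1: B_{2}/2! · (f^{(1)}(17) − f^{(1)}(12)) = 1/12 · (867.000 − 432.000) = 36.2500.
Running total after k=1: 19053.0.
Correction k=2: B_{4}/4! · (f^{(3)}(17) − f^{(3)}(12)) = −1/720 · (6.00000 − 6.00000) = 0.00000.
Running total after k=2: 19053.0.
Correction k=3: B_{6}/6! · (f^{(5)}(17) − f^{(5)}(12)) = 1/30240 · (0.00000 − 0.00000) = 0.00000.
Running total after k=3: 19053.0.
Correction k=4: B_{8}/8! · (f^{(7)}(17) − f^{(7)}(12)) = −1/1209600 · (0.00000 − 0.00000) = 0.00000.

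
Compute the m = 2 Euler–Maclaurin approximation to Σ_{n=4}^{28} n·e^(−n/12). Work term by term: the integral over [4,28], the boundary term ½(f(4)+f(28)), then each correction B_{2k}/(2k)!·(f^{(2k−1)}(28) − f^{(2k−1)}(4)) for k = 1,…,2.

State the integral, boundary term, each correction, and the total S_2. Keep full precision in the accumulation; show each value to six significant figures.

The integral term ∫_4^28 x·e^(−x/12) dx = 91.0275.
½[f(4) + f(28)] = ½[2.86613 + 2.71522] = 2.79067.
Running total after boundary: 93.8181.
Order-1 term: 1/12 · (-0.129296 − 0.477688) = -0.0505820.
Running total after k=1: 93.7676.
Order-2 term: −1/720 · (0.000448944 − 0.0132691) = 1.78058e-05.

S_2 ≈ 93.7676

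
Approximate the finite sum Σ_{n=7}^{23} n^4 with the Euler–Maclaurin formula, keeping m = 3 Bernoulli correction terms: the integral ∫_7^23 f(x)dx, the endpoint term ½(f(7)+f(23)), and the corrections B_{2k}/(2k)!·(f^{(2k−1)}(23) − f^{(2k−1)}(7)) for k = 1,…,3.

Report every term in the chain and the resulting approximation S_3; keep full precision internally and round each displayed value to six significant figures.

Integral: ∫_7^23 x^4 dx = 1.28391e+06.
½[f(7) + f(23)] = ½[2401.00 + 279841] = 141121.
So far: 1.42503e+06.
k=1: B_{2}/(2)! × [f^{(1)}(23) − f^{(1)}(7)] = 1/12 × (48668.0 − 1372.00) = 3941.33.
Partial sum through k=1: 1.42897e+06.
k=2: B_{4}/(4)! × [f^{(3)}(23) − f^{(3)}(7)] = −1/720 × (552.000 − 168.000) = -0.533333.
Partial sum through k=2: 1.42897e+06.
k=3: B_{6}/(6)! × [f^{(5)}(23) − f^{(5)}(7)] = 1/30240 × (0.00000 − 0.00000) = 0.00000.

S_3 ≈ 1.42897e+06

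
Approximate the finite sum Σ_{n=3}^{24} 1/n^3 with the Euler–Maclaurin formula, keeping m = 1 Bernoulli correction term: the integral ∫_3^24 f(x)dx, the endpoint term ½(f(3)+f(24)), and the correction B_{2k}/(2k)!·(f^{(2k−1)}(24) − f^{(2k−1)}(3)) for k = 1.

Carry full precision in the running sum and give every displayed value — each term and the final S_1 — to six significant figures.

S_1 ≈ 0.0763279

The integral term ∫_3^24 1/x^3 dx = 0.0546875.
½[f(3) + f(24)] = ½[0.0370370 + 7.23380e-05] = 0.0185547.
So far: 0.0732422.
Order-1 term: 1/12 · (-9.04225e-06 − (-0.0370370)) = 0.00308567.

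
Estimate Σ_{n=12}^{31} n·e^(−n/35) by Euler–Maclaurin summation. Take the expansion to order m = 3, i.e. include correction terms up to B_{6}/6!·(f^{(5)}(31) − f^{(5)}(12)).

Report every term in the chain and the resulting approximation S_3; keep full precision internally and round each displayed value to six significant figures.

The integral term ∫_12^31 x·e^(−x/35) dx = 214.833.
½[f(12) + f(31)] = ½[8.51688 + 12.7850] = 10.6509.
Running total after boundary: 225.484.
Order-1 term: 1/12 · (0.0471337 − 0.466400) = -0.0349389.
After k=1: 225.449.
Order-2 term: −1/720 · (0.000711814 − 0.00153949) = 1.14955e-06.
After k=2: 225.449.
Order-3 term: 1/30240 · (1.13074e-06 − 2.20265e-06) = -3.54470e-11.

S_3 ≈ 225.449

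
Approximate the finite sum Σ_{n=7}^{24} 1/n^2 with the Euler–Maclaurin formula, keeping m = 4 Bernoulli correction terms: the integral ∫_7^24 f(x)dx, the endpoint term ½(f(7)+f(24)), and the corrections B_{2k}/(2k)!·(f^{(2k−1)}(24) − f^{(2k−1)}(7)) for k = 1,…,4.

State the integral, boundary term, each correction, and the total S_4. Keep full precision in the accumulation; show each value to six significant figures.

∫_7^24 1/x^2 dx evaluates to 0.101190.
Endpoint term: (f(7) + f(24))/2 = (0.0204082 + 0.00173611)/2 = 0.0110721.
So far: 0.112263.
Order-1 term: 1/12 · (-0.000144676 − (-0.00583090)) = 0.000473852.
Partial sum through k=1: 0.112736.
Order-2 term: −1/720 · (-3.01408e-06 − (-0.00142798)) = -1.97911e-06.
Partial sum through k=2: 0.112734.
Order-3 term: 1/30240 · (-1.56983e-07 − (-0.000874271)) = 2.89059e-08.
Partial sum through k=3: 0.112735.
Order-4 term: −1/1209600 · (-1.52623e-08 − (-0.000999167)) = -8.26018e-10.

S_4 ≈ 0.112735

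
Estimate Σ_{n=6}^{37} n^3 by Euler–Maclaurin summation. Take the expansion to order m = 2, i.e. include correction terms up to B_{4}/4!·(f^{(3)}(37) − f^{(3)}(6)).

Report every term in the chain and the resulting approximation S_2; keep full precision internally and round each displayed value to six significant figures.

S_2 ≈ 493984

∫_6^37 x^3 dx evaluates to 468216.
Endpoint term: (f(6) + f(37))/2 = (216.000 + 50653.0)/2 = 25434.5.
Running total after boundary: 493651.
Order-1 term: 1/12 · (4107.00 − 108.000) = 333.250.
Running total after k=1: 493984.
Order-2 term: −1/720 · (6.00000 − 6.00000) = 0.00000.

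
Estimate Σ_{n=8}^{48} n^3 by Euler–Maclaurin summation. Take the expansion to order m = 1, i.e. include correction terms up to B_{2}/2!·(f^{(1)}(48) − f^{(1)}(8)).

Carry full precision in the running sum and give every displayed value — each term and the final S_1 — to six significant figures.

∫_8^48 x^3 dx evaluates to 1.32608e+06.
Endpoint term: (f(8) + f(48))/2 = (512.000 + 110592)/2 = 55552.0.
So far: 1.38163e+06.
k=1: B_{2}/(2)! × [f^{(1)}(48) − f^{(1)}(8)] = 1/12 × (6912.00 − 192.000) = 560.000.

S_1 ≈ 1.38219e+06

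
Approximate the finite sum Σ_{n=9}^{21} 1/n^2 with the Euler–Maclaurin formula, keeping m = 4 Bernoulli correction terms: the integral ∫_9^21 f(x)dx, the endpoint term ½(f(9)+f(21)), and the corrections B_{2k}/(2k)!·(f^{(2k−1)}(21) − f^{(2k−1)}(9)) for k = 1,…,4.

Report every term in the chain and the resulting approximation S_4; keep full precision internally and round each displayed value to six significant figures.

S_4 ≈ 0.0710088

The integral term ∫_9^21 1/x^2 dx = 0.0634921.
Boundary: ½(f(9) + f(21)) = ½(0.0123457 + 0.00226757) = 0.00730663.
So far: 0.0707987.
k=1: B_{2}/(2)! × [f^{(1)}(21) − f^{(1)}(9)] = 1/12 × (-0.000215959 − (-0.00274348)) = 0.000210627.
Running total after k=1: 0.0710093.
k=2: B_{4}/(4)! × [f^{(3)}(21) − f^{(3)}(9)] = −1/720 × (-5.87645e-06 − (-0.000406442)) = -5.56341e-07.
Running total after k=2: 0.0710088.
k=3: B_{6}/(6)! × [f^{(5)}(21) − f^{(5)}(9)] = 1/30240 × (-3.99758e-07 − (-0.000150534)) = 4.96476e-09.
Running total after k=3: 0.0710088.
k=4: B_{8}/(8)! × [f^{(7)}(21) − f^{(7)}(9)] = −1/1209600 × (-5.07630e-08 − (-0.000104073)) = -8.59972e-11.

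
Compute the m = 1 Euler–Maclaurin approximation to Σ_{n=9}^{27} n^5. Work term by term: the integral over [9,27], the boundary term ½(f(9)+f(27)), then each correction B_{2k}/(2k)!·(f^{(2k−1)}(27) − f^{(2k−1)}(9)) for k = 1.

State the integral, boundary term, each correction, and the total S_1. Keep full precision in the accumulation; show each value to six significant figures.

The integral term ∫_9^27 x^5 dx = 6.44815e+07.
Endpoint term: (f(9) + f(27))/2 = (59049.0 + 1.43489e+07)/2 = 7.20398e+06.
Running total after boundary: 7.16855e+07.
k=1: B_{2}/(2)! × [f^{(1)}(27) − f^{(1)}(9)] = 1/12 × (2.65720e+06 − 32805.0) = 218700.

S_1 ≈ 7.19042e+07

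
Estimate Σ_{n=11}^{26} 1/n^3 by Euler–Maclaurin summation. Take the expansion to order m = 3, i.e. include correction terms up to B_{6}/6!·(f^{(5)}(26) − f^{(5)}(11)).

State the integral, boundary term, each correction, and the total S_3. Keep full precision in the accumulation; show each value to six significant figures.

S_3 ≈ 0.00381317

The integral term ∫_11^26 1/x^3 dx = 0.00339259.
Boundary: ½(f(11) + f(26)) = ½(0.000751315 + 5.68958e-05) = 0.000404105.
Running total after boundary: 0.00379669.
Order-1 term: 1/12 · (-6.56490e-06 − (-0.000204904)) = 1.65283e-05.
After k=1: 0.00381322.
Order-2 term: −1/720 · (-1.94228e-07 − (-3.38684e-05)) = -4.67697e-08.
After k=2: 0.00381317.
Order-3 term: 1/30240 · (-1.20674e-08 − (-1.17560e-05)) = 3.88357e-10.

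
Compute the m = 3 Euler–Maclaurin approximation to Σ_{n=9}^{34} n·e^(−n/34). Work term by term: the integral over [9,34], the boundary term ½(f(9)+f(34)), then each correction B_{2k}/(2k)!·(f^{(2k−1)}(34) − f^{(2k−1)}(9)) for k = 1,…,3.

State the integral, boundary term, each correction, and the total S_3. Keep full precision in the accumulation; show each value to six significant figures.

S_3 ≈ 281.108

Integral: ∫_9^34 x·e^(−x/34) dx = 271.448.
Boundary: ½(f(9) + f(34)) = ½(6.90688 + 12.5079) = 9.70739.
Integral + boundary = 281.155.
Order-1 term: 1/12 · (0.00000 − 0.564288) = -0.0470240.
After k=1: 281.108.
Order-2 term: −1/720 · (0.000636470 − 0.00181587) = 1.63806e-06.
After k=2: 281.108.
Order-3 term: 1/30240 · (1.10116e-06 − 2.71939e-06) = -5.35128e-11.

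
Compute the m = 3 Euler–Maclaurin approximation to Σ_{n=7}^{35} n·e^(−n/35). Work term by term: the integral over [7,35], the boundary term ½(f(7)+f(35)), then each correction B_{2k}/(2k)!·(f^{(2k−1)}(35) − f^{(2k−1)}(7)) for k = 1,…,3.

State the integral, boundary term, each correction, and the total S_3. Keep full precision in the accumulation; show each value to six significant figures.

S_3 ≈ 311.478

The integral term ∫_7^35 x·e^(−x/35) dx = 302.230.
Boundary: ½(f(7) + f(35)) = ½(5.73112 + 12.8758) = 9.30345.
Integral + boundary = 311.533.
Correction k=1: B_{2}/2! · (f^{(1)}(35) − f^{(1)}(7)) = 1/12 · (0.00000 − 0.654985) = -0.0545821.
Running total after k=1: 311.478.
Correction k=2: B_{4}/4! · (f^{(3)}(35) − f^{(3)}(7)) = −1/720 · (0.000600619 − 0.00187138) = 1.76495e-06.
Running total after k=2: 311.478.
Correction k=3: B_{6}/6! · (f^{(5)}(35) − f^{(5)}(7)) = 1/30240 · (9.80603e-07 − 2.61885e-06) = -5.41747e-11.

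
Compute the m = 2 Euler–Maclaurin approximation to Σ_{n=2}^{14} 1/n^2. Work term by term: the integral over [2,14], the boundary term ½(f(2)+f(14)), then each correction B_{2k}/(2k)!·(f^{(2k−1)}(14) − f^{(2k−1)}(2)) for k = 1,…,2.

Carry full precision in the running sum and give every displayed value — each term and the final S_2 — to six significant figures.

S_2 ≈ 0.575853

Integral: ∫_2^14 1/x^2 dx = 0.428571.
½[f(2) + f(14)] = ½[0.250000 + 0.00510204] = 0.127551.
So far: 0.556122.
k=1: B_{2}/(2)! × [f^{(1)}(14) − f^{(1)}(2)] = 1/12 × (-0.000728863 − (-0.250000)) = 0.0207726.
Partial sum through k=1: 0.576895.
k=2: B_{4}/(4)! × [f^{(3)}(14) − f^{(3)}(2)] = −1/720 × (-4.46243e-05 − (-0.750000)) = -0.00104160.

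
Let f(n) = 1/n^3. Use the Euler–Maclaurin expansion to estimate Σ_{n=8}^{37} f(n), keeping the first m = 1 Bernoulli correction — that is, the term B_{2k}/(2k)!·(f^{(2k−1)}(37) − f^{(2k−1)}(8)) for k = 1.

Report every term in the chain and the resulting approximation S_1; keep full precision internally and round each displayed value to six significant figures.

S_1 ≈ 0.00849461

Integral: ∫_8^37 1/x^3 dx = 0.00744727.
Boundary: ½(f(8) + f(37)) = ½(0.00195312 + 1.97422e-05) = 0.000986434.
Running total after boundary: 0.00843370.
Correction k=1: B_{2}/2! · (f^{(1)}(37) − f^{(1)}(8)) = 1/12 · (-1.60072e-06 − (-0.000732422)) = 6.09018e-05.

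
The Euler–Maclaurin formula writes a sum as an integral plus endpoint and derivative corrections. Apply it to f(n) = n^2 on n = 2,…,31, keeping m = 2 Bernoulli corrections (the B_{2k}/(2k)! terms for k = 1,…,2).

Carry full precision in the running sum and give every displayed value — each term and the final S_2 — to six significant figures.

∫_2^31 x^2 dx evaluates to 9927.67.
Endpoint term: (f(2) + f(31))/2 = (4.00000 + 961.000)/2 = 482.500.
So far: 10410.2.
Correction k=1: B_{2}/2! · (f^{(1)}(31) − f^{(1)}(2)) = 1/12 · (62.0000 − 4.00000) = 4.83333.
Partial sum through k=1: 10415.0.
Correction k=2: B_{4}/4! · (f^{(3)}(31) − f^{(3)}(2)) = −1/720 · (0.00000 − 0.00000) = 0.00000.

S_2 ≈ 10415.0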